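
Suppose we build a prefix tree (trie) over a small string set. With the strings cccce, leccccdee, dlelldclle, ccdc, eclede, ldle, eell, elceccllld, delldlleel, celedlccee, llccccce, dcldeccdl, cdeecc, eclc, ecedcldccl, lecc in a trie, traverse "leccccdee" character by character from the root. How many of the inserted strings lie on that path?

2

Walk "leccccdee" from the root; an end-of-word marker is hit whenever a stored word is a prefix of "leccccdee".
Prefixes of the query that are stored words: "lecc", "leccccdee"
Count: 2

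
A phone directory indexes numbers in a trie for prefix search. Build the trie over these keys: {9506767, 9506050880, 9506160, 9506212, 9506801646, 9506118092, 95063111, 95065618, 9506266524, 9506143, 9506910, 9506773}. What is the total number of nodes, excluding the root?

50

Trace insertions, counting only characters that open a new branch:
  "9506767" → 7 new (9, 5, 0, 6, 7, 6, 7)
  "9506050880" → prefix "9506" already present; 6 new (0, 5, 0, 8, 8, 0)
  "9506160" → prefix "9506" already present; 3 new (1, 6, 0)
  "9506212" → prefix "9506" already present; 3 new (2, 1, 2)
  "9506801646" → prefix "9506" already present; 6 new (8, 0, 1, 6, 4, 6)
  "9506118092" → prefix "95061" already present; 5 new (1, 8, 0, 9, 2)
  "95063111" → prefix "9506" already present; 4 new (3, 1, 1, 1)
  "95065618" → prefix "9506" already present; 4 new (5, 6, 1, 8)
  "9506266524" → prefix "95062" already present; 5 new (6, 6, 5, 2, 4)
  "9506143" → prefix "95061" already present; 2 new (4, 3)
  "9506910" → prefix "9506" already present; 3 new (9, 1, 0)
  "9506773" → prefix "95067" already present; 2 new (7, 3)
Total nodes = 7 + 6 + 3 + 3 + 6 + 5 + 4 + 4 + 5 + 2 + 3 + 2 = 50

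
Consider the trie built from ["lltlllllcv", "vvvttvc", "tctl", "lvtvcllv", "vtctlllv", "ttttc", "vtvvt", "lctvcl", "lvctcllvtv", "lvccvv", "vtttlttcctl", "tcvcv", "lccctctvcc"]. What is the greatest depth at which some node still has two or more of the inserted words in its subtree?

3

The deepest shared node is where two words last agree before diverging.
e.g. "lvccvv" and "lvctcllvtv" share the prefix "lvc" of length 3; no pair shares a longer one.
Longest shared-prefix length: 3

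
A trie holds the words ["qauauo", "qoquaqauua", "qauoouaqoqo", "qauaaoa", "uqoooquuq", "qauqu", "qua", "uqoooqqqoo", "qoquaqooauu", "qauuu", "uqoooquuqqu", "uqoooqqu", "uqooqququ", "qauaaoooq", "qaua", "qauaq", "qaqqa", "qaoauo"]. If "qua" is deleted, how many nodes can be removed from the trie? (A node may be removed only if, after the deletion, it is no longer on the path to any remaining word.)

Walk "qua" from the leaf back toward the root, removing each node that no remaining word uses.
The suffix "ua" (2 nodes) is used only by "qua"; the node for "q" still has the child "a", so pruning stops there.
Nodes removed: 2

2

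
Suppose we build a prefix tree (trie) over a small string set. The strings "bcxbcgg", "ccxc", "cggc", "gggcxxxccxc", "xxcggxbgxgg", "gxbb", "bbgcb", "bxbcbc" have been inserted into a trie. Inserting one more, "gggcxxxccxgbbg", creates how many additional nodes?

4

The longest prefix of "gggcxxxccxgbbg" already in the trie is "gggcxxxccx" (length 10).
So 14 − 10 = 4 new nodes.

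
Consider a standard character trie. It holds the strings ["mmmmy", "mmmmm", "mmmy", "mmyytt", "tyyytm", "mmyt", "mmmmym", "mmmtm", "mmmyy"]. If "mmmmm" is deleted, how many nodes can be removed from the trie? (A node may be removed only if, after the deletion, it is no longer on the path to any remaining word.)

A node on "mmmmm"'s path can go only if nothing else ends at it or branches off below it.
The suffix "m" (1 node) is used only by "mmmmm"; the node for "mmmm" still has the child "y", so pruning stops there.
Nodes removed: 1

1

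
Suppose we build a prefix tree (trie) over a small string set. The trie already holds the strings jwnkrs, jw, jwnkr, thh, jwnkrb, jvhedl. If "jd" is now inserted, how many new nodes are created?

1

The longest prefix of "jd" already in the trie is "j" (length 1).
So 2 − 1 = 1 new nodes.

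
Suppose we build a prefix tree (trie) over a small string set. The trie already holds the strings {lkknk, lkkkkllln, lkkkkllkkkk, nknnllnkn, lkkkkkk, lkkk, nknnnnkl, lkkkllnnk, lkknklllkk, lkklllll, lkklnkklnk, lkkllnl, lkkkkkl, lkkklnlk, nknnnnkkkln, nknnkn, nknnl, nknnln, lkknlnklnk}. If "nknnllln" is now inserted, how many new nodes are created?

2

"nknnll" is already a path in the trie; the remaining "ln" must be added.
So 8 − 6 = 2 new nodes.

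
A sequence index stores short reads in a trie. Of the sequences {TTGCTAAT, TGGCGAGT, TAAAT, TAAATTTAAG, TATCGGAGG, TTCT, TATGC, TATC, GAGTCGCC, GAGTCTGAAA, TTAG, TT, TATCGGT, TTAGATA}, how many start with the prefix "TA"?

6

Filter for entries beginning with "TA":
Matches: "TAAAT", "TAAATTTAAG", "TATC", "TATCGGAGG", "TATCGGT", "TATGC"
Count: 6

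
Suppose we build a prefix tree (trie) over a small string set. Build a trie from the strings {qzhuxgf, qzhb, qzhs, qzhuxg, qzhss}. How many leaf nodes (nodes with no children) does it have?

A leaf is a node with no children — equivalently, the end of a word that is not a proper prefix of any other stored word.
Those words: "qzhb", "qzhss", "qzhuxgf"
Leaf count: 3

3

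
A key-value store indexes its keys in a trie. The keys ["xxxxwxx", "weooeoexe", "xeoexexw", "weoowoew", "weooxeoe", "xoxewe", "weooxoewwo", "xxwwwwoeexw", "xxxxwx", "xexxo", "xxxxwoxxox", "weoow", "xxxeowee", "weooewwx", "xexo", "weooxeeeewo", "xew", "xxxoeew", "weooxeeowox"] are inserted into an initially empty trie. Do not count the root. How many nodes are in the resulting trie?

For each word, the new-node count is its length minus the longest prefix already in the trie:
  "xxxxwxx" → 7 new (x, x, x, x, w, x, x)
  "weooeoexe" → 9 new (w, e, o, o, e, o, e, x, e)
  "xeoexexw" → prefix "x" already present; 7 new (e, o, e, x, e, x, w)
  "weoowoew" → prefix "weoo" already present; 4 new (w, o, e, w)
  "weooxeoe" → prefix "weoo" already present; 4 new (x, e, o, e)
  "xoxewe" → prefix "x" already present; 5 new (o, x, e, w, e)
  "weooxoewwo" → prefix "weoox" already present; 5 new (o, e, w, w, o)
  "xxwwwwoeexw" → prefix "xx" already present; 9 new (w, w, w, w, o, e, e, x, w)
  "xxxxwx" → prefix "xxxxwx" already present; 0 new (none)
  "xexxo" → prefix "xe" already present; 3 new (x, x, o)
  "xxxxwoxxox" → prefix "xxxxw" already present; 5 new (o, x, x, o, x)
  "weoow" → prefix "weoow" already present; 0 new (none)
  "xxxeowee" → prefix "xxx" already present; 5 new (e, o, w, e, e)
  "weooewwx" → prefix "weooe" already present; 3 new (w, w, x)
  "xexo" → prefix "xex" already present; 1 new (o)
  "weooxeeeewo" → prefix "weooxe" already present; 5 new (e, e, e, w, o)
  "xew" → prefix "xe" already present; 1 new (w)
  "xxxoeew" → prefix "xxx" already present; 4 new (o, e, e, w)
  "weooxeeowox" → prefix "weooxee" already present; 4 new (o, w, o, x)
Total nodes = 7 + 9 + 7 + 4 + 4 + 5 + 5 + 9 + 0 + 3 + 5 + 0 + 5 + 3 + 1 + 5 + 1 + 4 + 4 = 81

81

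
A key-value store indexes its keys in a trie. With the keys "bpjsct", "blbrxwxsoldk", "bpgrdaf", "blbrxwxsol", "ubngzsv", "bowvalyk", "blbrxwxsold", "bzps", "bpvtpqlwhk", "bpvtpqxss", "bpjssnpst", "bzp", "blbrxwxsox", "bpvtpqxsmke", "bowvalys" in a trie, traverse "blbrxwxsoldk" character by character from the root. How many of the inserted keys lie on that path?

Walk "blbrxwxsoldk" from the root; an end-of-word marker is hit whenever a stored word is a prefix of "blbrxwxsoldk".
Prefixes of the query that are stored words: "blbrxwxsol", "blbrxwxsold", "blbrxwxsoldk"
Count: 3

3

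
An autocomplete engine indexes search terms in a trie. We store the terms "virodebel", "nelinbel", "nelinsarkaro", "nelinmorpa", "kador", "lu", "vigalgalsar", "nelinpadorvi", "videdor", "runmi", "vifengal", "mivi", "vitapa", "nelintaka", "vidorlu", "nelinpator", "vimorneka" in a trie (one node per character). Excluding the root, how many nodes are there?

94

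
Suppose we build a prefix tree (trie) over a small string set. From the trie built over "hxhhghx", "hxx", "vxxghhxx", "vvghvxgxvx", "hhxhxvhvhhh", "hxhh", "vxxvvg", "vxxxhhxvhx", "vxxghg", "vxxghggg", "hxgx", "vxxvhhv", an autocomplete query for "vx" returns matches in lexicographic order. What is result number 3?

vxxghhxx

DFS of the "vx" subtree visits, in order: "vxxghg", "vxxghggg", "vxxghhxx", "vxxvhhv", "vxxvvg", "vxxxhhxvhx"
The 3rd is vxxghhxx.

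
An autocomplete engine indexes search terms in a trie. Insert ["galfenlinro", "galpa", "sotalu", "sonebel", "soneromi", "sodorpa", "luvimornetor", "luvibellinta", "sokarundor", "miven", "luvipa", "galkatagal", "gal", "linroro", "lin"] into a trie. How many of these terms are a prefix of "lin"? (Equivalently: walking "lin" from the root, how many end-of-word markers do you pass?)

1

Check each prefix of "lin" against the stored set — each match is an end-marker on the path.
Prefixes of the query that are stored words: "lin"
Count: 1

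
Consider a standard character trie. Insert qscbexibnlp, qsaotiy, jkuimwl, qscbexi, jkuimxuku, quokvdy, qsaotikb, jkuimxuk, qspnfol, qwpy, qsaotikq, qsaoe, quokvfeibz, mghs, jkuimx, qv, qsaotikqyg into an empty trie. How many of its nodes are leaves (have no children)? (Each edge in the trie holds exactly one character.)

A leaf is a node with no children — equivalently, the end of a word that is not a proper prefix of any other stored word.
Those words: "jkuimwl", "jkuimxuku", "mghs", "qsaoe", "qsaotikb", "qsaotikqyg", "qsaotiy", "qscbexibnlp", "qspnfol", "quokvdy", "quokvfeibz", "qv", "qwpy"
Leaf count: 13

13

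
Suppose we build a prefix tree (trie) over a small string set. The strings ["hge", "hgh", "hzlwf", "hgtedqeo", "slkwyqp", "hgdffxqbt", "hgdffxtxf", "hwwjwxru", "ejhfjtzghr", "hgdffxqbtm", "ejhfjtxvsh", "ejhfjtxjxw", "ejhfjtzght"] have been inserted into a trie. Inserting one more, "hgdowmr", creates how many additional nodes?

4

"hgd" is already a path in the trie; the remaining "owmr" must be added.
New nodes needed: |"hgdowmr"| − 3 = 7 − 3 = 4.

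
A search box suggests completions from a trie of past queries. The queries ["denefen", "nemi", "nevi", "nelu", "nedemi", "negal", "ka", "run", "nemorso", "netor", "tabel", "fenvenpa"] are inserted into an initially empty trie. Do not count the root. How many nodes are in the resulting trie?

47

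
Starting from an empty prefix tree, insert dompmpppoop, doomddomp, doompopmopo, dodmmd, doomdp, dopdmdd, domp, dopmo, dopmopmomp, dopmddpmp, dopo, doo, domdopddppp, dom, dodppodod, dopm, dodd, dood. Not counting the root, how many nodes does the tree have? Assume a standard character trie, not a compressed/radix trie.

Count nodes per top-level branch (shared prefixes stored once):
  'd'-branch (dodd, dodmmd, dodppodod, dom, domdopddppp, domp, dompmpppoop, doo, dood, doomddomp, doomdp, doompopmopo, dopdmdd, dopm, dopmddpmp, dopmo, dopmopmomp, dopo): 64 nodes
Sum: 64

64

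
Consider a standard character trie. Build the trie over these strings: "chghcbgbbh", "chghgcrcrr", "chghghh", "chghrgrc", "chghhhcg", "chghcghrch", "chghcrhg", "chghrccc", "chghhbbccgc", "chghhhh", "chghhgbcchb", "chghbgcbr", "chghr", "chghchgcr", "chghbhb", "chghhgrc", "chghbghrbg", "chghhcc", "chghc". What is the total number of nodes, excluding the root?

69

For each word, the new-node count is its length minus the longest prefix already in the trie:
  "chghcbgbbh" → 10 new (c, h, g, h, c, b, g, b, b, h)
  "chghgcrcrr" → prefix "chgh" already present; 6 new (g, c, r, c, r, r)
  "chghghh" → prefix "chghg" already present; 2 new (h, h)
  "chghrgrc" → prefix "chgh" already present; 4 new (r, g, r, c)
  "chghhhcg" → prefix "chgh" already present; 4 new (h, h, c, g)
  "chghcghrch" → prefix "chghc" already present; 5 new (g, h, r, c, h)
  "chghcrhg" → prefix "chghc" already present; 3 new (r, h, g)
  "chghrccc" → prefix "chghr" already present; 3 new (c, c, c)
  "chghhbbccgc" → prefix "chghh" already present; 6 new (b, b, c, c, g, c)
  "chghhhh" → prefix "chghhh" already present; 1 new (h)
  "chghhgbcchb" → prefix "chghh" already present; 6 new (g, b, c, c, h, b)
  "chghbgcbr" → prefix "chgh" already present; 5 new (b, g, c, b, r)
  "chghr" → prefix "chghr" already present; 0 new (none)
  "chghchgcr" → prefix "chghc" already present; 4 new (h, g, c, r)
  "chghbhb" → prefix "chghb" already present; 2 new (h, b)
  "chghhgrc" → prefix "chghhg" already present; 2 new (r, c)
  "chghbghrbg" → prefix "chghbg" already present; 4 new (h, r, b, g)
  "chghhcc" → prefix "chghh" already present; 2 new (c, c)
  "chghc" → prefix "chghc" already present; 0 new (none)
Total nodes = 10 + 6 + 2 + 4 + 4 + 5 + 3 + 3 + 6 + 1 + 6 + 5 + 0 + 4 + 2 + 2 + 4 + 2 + 0 = 69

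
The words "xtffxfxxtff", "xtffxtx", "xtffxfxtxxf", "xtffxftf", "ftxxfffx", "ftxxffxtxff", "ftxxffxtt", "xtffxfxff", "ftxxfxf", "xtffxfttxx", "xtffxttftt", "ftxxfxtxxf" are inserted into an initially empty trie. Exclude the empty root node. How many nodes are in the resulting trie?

Count nodes per top-level branch (shared prefixes stored once):
  'f'-branch (ftxxfffx, ftxxffxtt, ftxxffxtxff, ftxxfxf, ftxxfxtxxf): 20 nodes
  'x'-branch (xtffxftf, xtffxfttxx, xtffxfxff, xtffxfxtxxf, xtffxfxxtff, xtffxttftt, xtffxtx): 28 nodes
Sum: 48

48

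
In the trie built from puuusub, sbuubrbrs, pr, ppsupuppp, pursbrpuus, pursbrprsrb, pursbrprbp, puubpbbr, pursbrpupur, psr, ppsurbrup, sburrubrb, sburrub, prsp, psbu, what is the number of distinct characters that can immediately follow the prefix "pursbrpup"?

Walk "pursbrpup" from the root, arriving at one node.
Distinct next characters after "pursbrpup": u.
That node has 1 child edge.

1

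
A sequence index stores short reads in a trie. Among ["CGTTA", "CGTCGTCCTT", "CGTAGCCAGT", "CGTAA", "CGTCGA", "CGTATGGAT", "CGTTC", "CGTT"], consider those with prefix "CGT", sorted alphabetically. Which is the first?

Words with prefix "CGT", in lexicographic order: "CGTAA", "CGTAGCCAGT", "CGTATGGAT", "CGTCGA", "CGTCGTCCTT", "CGTT", "CGTTA", "CGTTC"
Position 1: CGTAA

CGTAA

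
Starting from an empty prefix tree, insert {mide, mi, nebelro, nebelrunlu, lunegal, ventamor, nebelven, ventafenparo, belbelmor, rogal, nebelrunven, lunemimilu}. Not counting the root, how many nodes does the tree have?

63

Insert word by word; a character creates a node only if that edge doesn't already exist:
  "mide" → 4 new (m, i, d, e)
  "mi" → prefix "mi" already present; 0 new (none)
  "nebelro" → 7 new (n, e, b, e, l, r, o)
  "nebelrunlu" → prefix "nebelr" already present; 4 new (u, n, l, u)
  "lunegal" → 7 new (l, u, n, e, g, a, l)
  "ventamor" → 8 new (v, e, n, t, a, m, o, r)
  "nebelven" → prefix "nebel" already present; 3 new (v, e, n)
  "ventafenparo" → prefix "venta" already present; 7 new (f, e, n, p, a, r, o)
  "belbelmor" → 9 new (b, e, l, b, e, l, m, o, r)
  "rogal" → 5 new (r, o, g, a, l)
  "nebelrunven" → prefix "nebelrun" already present; 3 new (v, e, n)
  "lunemimilu" → prefix "lune" already present; 6 new (m, i, m, i, l, u)
Total nodes = 4 + 0 + 7 + 4 + 7 + 8 + 3 + 7 + 9 + 5 + 3 + 6 = 63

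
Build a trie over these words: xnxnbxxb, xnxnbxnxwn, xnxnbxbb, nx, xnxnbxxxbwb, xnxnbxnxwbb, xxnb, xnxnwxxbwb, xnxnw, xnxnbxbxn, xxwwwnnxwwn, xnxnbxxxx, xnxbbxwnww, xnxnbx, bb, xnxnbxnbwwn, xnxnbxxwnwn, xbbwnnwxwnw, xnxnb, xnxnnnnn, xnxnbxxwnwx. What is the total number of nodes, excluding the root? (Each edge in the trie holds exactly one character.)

75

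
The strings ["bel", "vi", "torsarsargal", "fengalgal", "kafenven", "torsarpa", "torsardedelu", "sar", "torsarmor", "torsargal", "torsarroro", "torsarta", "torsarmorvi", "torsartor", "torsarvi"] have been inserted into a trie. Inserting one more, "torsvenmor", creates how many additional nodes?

The longest prefix of "torsvenmor" already in the trie is "tors" (length 4).
Each of the 6 remaining characters creates one node.

6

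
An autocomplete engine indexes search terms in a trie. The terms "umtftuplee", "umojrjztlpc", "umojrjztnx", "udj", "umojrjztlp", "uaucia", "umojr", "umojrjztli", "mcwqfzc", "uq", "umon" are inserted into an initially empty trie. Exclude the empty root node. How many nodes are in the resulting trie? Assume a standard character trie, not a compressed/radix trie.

38

Insert word by word; a character creates a node only if that edge doesn't already exist:
  "umtftuplee" → 10 new (u, m, t, f, t, u, p, l, e, e)
  "umojrjztlpc" → prefix "um" already present; 9 new (o, j, r, j, z, t, l, p, c)
  "umojrjztnx" → prefix "umojrjzt" already present; 2 new (n, x)
  "udj" → prefix "u" already present; 2 new (d, j)
  "umojrjztlp" → prefix "umojrjztlp" already present; 0 new (none)
  "uaucia" → prefix "u" already present; 5 new (a, u, c, i, a)
  "umojr" → prefix "umojr" already present; 0 new (none)
  "umojrjztli" → prefix "umojrjztl" already present; 1 new (i)
  "mcwqfzc" → 7 new (m, c, w, q, f, z, c)
  "uq" → prefix "u" already present; 1 new (q)
  "umon" → prefix "umo" already present; 1 new (n)
Total nodes = 10 + 9 + 2 + 2 + 0 + 5 + 0 + 1 + 7 + 1 + 1 = 38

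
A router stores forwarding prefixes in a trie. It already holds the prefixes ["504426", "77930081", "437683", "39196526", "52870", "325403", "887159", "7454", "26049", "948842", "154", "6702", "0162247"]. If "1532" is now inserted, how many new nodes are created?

The longest prefix of "1532" already in the trie is "15" (length 2).
New nodes needed: |"1532"| − 2 = 4 − 2 = 2.

2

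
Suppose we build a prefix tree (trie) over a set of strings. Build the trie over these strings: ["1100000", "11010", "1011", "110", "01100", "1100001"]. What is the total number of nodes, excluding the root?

Count nodes per top-level branch (shared prefixes stored once):
  '0'-branch (01100): 5 nodes
  '1'-branch (1011, 110, 1100000, 1100001, 11010): 13 nodes
Sum: 18

18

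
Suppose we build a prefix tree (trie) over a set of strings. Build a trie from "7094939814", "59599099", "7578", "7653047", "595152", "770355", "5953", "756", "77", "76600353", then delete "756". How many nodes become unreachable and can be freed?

1

Walk "756" from the leaf back toward the root, removing each node that no remaining word uses.
The suffix "6" (1 node) is used only by "756"; the node for "75" still has the child "7", so pruning stops there.
Nodes removed: 1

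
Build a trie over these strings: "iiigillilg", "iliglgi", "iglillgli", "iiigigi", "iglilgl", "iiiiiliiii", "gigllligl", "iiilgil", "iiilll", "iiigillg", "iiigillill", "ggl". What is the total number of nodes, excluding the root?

Count nodes per top-level branch (shared prefixes stored once):
  'g'-branch (ggl, gigllligl): 11 nodes
  'i'-branch (iglilgl, iglillgli, iiigigi, iiigillg, iiigillilg, iiigillill, iiiiiliiii, iiilgil, iiilll, iliglgi): 43 nodes
Sum: 54

54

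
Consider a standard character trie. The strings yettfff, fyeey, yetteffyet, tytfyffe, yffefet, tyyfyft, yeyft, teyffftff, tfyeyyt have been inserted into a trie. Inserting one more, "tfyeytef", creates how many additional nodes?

"tfyey" is already a path in the trie; the remaining "tef" must be added.
Each of the 3 remaining characters creates one node.

3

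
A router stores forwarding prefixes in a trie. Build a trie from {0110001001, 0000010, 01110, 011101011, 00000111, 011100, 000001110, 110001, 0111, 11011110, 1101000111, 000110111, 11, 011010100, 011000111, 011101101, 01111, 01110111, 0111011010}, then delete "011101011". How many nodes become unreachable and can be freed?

3

A node on "011101011"'s path can go only if nothing else ends at it or branches off below it.
The suffix "011" (3 nodes) is used only by "011101011"; the node for "011101" still has the child "1", so pruning stops there.
Nodes removed: 3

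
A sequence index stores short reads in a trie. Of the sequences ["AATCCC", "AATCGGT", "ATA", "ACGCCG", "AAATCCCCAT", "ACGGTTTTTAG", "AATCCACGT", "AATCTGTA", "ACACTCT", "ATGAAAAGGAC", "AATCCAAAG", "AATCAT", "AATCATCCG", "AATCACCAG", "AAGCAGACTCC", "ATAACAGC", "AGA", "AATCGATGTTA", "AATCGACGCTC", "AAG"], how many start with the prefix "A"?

Filter for entries beginning with "A":
Words under "A": AAATCCCCAT, AAG, AAGCAGACTCC, AATCACCAG, AATCAT, AATCATCCG, AATCCAAAG, AATCCACGT, AATCCC, AATCGACGCTC, AATCGATGTTA, AATCGGT, AATCTGTA, ACACTCT, ACGCCG, ACGGTTTTTAG, AGA, ATA, ATAACAGC, ATGAAAAGGAC
Count: 20

20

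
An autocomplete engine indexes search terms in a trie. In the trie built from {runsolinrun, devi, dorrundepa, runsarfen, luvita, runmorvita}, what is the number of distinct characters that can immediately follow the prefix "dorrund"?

1

The children of the "dorrund" node are the distinct next characters among strings starting with "dorrund".
Distinct next characters after "dorrund": e.
That node has 1 child edge.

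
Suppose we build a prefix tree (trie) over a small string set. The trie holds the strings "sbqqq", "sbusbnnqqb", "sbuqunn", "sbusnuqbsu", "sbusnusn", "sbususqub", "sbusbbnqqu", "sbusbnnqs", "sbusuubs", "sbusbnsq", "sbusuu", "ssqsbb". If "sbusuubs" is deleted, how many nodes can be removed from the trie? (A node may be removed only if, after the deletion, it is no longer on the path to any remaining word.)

After clearing the end-marker at "sbusuubs", prune upward until reaching a node still needed by another word.
The suffix "bs" (2 nodes) is used only by "sbusuubs"; "sbusuu" is itself a stored word, so pruning stops there.
Nodes removed: 2

2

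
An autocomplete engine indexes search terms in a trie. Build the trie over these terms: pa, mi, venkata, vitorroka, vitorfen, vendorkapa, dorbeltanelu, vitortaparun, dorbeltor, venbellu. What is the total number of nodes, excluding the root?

55

Trace insertions, counting only characters that open a new branch:
  "pa" → 2 new (p, a)
  "mi" → 2 new (m, i)
  "venkata" → 7 new (v, e, n, k, a, t, a)
  "vitorroka" → prefix "v" already present; 8 new (i, t, o, r, r, o, k, a)
  "vitorfen" → prefix "vitor" already present; 3 new (f, e, n)
  "vendorkapa" → prefix "ven" already present; 7 new (d, o, r, k, a, p, a)
  "dorbeltanelu" → 12 new (d, o, r, b, e, l, t, a, n, e, l, u)
  "vitortaparun" → prefix "vitor" already present; 7 new (t, a, p, a, r, u, n)
  "dorbeltor" → prefix "dorbelt" already present; 2 new (o, r)
  "venbellu" → prefix "ven" already present; 5 new (b, e, l, l, u)
Total nodes = 2 + 2 + 7 + 8 + 3 + 7 + 12 + 7 + 2 + 5 = 55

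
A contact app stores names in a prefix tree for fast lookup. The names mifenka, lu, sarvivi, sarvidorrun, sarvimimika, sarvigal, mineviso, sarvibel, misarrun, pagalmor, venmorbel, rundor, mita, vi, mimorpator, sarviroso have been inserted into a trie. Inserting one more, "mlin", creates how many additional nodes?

"m" is already a path in the trie; the remaining "lin" must be added.
So 4 − 1 = 3 new nodes.

3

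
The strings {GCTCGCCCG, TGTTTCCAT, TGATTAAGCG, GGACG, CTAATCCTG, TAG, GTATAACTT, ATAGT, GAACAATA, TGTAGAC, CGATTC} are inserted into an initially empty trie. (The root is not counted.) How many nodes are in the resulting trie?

For each word, the new-node count is its length minus the longest prefix already in the trie:
  "GCTCGCCCG" → 9 new (G, C, T, C, G, C, C, C, G)
  "TGTTTCCAT" → 9 new (T, G, T, T, T, C, C, A, T)
  "TGATTAAGCG" → prefix "TG" already present; 8 new (A, T, T, A, A, G, C, G)
  "GGACG" → prefix "G" already present; 4 new (G, A, C, G)
  "CTAATCCTG" → 9 new (C, T, A, A, T, C, C, T, G)
  "TAG" → prefix "T" already present; 2 new (A, G)
  "GTATAACTT" → prefix "G" already present; 8 new (T, A, T, A, A, C, T, T)
  "ATAGT" → 5 new (A, T, A, G, T)
  "GAACAATA" → prefix "G" already present; 7 new (A, A, C, A, A, T, A)
  "TGTAGAC" → prefix "TGT" already present; 4 new (A, G, A, C)
  "CGATTC" → prefix "C" already present; 5 new (G, A, T, T, C)
Total nodes = 9 + 9 + 8 + 4 + 9 + 2 + 8 + 5 + 7 + 4 + 5 = 70

70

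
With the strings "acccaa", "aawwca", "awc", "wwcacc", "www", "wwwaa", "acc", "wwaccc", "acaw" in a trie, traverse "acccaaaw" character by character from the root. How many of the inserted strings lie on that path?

2

Walk "acccaaaw" from the root; an end-of-word marker is hit whenever a stored word is a prefix of "acccaaaw".
Prefixes of the query that are stored words: "acc", "acccaa"
Count: 2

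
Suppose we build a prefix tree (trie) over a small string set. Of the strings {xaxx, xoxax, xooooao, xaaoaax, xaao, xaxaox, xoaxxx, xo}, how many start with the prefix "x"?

8

Filter for entries beginning with "x":
Words under "x": xaao, xaaoaax, xaxaox, xaxx, xo, xoaxxx, xooooao, xoxax
Count: 8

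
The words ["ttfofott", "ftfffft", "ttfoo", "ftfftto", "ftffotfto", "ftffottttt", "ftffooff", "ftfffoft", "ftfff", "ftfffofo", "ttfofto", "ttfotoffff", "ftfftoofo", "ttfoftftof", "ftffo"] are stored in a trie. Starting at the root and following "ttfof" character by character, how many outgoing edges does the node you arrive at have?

The children of the "ttfof" node are the distinct next characters among strings starting with "ttfof".
Characters that immediately follow "ttfof" among the stored strings: {o, t}.
That node has 2 child edges.

2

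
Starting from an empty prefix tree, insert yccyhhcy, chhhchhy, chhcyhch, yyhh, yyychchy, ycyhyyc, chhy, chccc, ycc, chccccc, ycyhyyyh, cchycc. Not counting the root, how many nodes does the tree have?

Count nodes per top-level branch (shared prefixes stored once):
  'c'-branch (cchycc, chccc, chccccc, chhcyhch, chhhchhy, chhy): 24 nodes
  'y'-branch (ycc, yccyhhcy, ycyhyyc, ycyhyyyh, yyhh, yyychchy): 24 nodes
Sum: 48

48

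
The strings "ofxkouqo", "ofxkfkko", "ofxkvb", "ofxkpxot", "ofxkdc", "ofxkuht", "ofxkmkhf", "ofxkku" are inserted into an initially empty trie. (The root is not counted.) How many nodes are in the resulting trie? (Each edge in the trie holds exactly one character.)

29

Insert word by word; a character creates a node only if that edge doesn't already exist:
  "ofxkouqo" → 8 new (o, f, x, k, o, u, q, o)
  "ofxkfkko" → prefix "ofxk" already present; 4 new (f, k, k, o)
  "ofxkvb" → prefix "ofxk" already present; 2 new (v, b)
  "ofxkpxot" → prefix "ofxk" already present; 4 new (p, x, o, t)
  "ofxkdc" → prefix "ofxk" already present; 2 new (d, c)
  "ofxkuht" → prefix "ofxk" already present; 3 new (u, h, t)
  "ofxkmkhf" → prefix "ofxk" already present; 4 new (m, k, h, f)
  "ofxkku" → prefix "ofxk" already present; 2 new (k, u)
Total nodes = 8 + 4 + 2 + 4 + 2 + 3 + 4 + 2 = 29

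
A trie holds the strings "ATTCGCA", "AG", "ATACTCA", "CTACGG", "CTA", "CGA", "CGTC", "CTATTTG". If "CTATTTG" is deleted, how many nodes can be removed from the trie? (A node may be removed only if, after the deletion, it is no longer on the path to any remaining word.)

A node on "CTATTTG"'s path can go only if nothing else ends at it or branches off below it.
The suffix "TTTG" (4 nodes) is used only by "CTATTTG"; the node for "CTA" still has the child "C", so pruning stops there.
Nodes removed: 4

4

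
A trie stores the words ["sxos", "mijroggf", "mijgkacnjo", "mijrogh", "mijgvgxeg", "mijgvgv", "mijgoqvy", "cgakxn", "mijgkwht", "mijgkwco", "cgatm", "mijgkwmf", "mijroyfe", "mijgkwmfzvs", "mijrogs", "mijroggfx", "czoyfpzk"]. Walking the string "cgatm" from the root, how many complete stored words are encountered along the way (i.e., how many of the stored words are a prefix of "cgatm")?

1

Traverse "cgatm" character by character; count nodes along the way that are marked as word ends.
Prefixes of the query that are stored words: "cgatm"
Count: 1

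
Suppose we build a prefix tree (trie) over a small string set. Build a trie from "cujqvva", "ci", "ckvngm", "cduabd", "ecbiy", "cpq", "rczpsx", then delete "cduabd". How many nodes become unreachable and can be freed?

5

After clearing the end-marker at "cduabd", prune upward until reaching a node still needed by another word.
The suffix "duabd" (5 nodes) is used only by "cduabd"; the node for "c" still has the child "u", so pruning stops there.
Nodes removed: 5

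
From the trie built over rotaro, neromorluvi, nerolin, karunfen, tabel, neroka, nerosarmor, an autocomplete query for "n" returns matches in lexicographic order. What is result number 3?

Filter for "n…" and sort: "neroka", "nerolin", "neromorluvi", "nerosarmor"
Position 3: neromorluvi

neromorluvi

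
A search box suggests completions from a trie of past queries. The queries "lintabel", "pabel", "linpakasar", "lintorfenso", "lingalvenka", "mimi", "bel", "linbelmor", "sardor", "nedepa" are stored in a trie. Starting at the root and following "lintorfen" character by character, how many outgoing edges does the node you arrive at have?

1

Follow the path "lintorfen" to its node, then look at its outgoing edges.
Characters that immediately follow "lintorfen" among the stored strings: {s}.
That node has 1 child edge.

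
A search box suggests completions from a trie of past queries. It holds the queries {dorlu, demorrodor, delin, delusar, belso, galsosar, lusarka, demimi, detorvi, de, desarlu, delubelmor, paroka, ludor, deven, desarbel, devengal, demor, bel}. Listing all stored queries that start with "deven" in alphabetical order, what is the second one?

Filter for "deven…" and sort: "deven", "devengal"
Position 2: devengal

devengal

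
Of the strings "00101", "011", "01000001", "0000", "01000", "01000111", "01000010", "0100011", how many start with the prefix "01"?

Filter for entries beginning with "01":
Words under "01": 01000, 01000001, 01000010, 0100011, 01000111, 011
Count: 6

6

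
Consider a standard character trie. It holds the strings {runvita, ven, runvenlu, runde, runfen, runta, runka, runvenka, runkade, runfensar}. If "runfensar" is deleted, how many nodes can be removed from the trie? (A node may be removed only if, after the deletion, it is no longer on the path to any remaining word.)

Walk "runfensar" from the leaf back toward the root, removing each node that no remaining word uses.
The suffix "sar" (3 nodes) is used only by "runfensar"; "runfen" is itself a stored word, so pruning stops there.
Nodes removed: 3

3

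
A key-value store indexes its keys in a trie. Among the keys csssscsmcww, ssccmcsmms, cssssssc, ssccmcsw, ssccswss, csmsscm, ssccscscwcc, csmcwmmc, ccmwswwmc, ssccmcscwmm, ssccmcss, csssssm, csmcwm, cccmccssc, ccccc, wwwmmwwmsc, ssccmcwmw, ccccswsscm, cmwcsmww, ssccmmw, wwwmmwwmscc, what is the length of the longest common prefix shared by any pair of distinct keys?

10

The deepest shared node is where two words last agree before diverging.
e.g. "wwwmmwwmsc" and "wwwmmwwmscc" share the prefix "wwwmmwwmsc" of length 10; no pair shares a longer one.
Longest shared-prefix length: 10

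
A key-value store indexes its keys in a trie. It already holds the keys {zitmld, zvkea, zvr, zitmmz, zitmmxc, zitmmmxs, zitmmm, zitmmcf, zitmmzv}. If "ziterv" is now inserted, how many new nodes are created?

"zit" is already a path in the trie; the remaining "erv" must be added.
So 6 − 3 = 3 new nodes.

3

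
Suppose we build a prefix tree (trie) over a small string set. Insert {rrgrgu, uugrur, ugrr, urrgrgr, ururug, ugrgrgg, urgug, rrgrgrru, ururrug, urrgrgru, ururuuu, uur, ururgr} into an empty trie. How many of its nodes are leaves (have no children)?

12

Leaves are exactly the stored words that no other stored word extends.
Those words: "rrgrgrru", "rrgrgu", "ugrgrgg", "ugrr", "urgug", "urrgrgru", "ururgr", "ururrug", "ururug", "ururuuu", "uugrur", "uur"
Leaf count: 12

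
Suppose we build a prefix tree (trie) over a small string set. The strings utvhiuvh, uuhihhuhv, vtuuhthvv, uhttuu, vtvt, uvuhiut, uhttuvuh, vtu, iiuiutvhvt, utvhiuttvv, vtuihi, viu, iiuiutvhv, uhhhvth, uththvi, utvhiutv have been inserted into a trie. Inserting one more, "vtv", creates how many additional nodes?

"vtv" is already a full path in the trie; only an end-marker is added.
No new nodes are needed: 0.

0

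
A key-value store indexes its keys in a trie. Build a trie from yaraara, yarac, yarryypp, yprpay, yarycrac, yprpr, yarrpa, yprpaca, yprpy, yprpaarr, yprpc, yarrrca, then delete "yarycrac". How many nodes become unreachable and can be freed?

5

A node on "yarycrac"'s path can go only if nothing else ends at it or branches off below it.
The suffix "ycrac" (5 nodes) is used only by "yarycrac"; the node for "yar" still has the child "a", so pruning stops there.
Nodes removed: 5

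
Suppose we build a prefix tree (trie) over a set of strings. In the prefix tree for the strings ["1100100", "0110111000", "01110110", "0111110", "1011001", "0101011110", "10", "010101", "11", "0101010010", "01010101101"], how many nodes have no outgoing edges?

8

Leaves are exactly the stored words that no other stored word extends.
Those words: "0101010010", "01010101101", "0101011110", "0110111000", "01110110", "0111110", "1011001", "1100100"
Leaf count: 8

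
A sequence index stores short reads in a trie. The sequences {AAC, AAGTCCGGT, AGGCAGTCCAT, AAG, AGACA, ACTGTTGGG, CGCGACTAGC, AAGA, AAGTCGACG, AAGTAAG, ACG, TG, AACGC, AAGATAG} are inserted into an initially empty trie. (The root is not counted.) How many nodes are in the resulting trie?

57

For each word, the new-node count is its length minus the longest prefix already in the trie:
  "AAC" → 3 new (A, A, C)
  "AAGTCCGGT" → prefix "AA" already present; 7 new (G, T, C, C, G, G, T)
  "AGGCAGTCCAT" → prefix "A" already present; 10 new (G, G, C, A, G, T, C, C, A, T)
  "AAG" → prefix "AAG" already present; 0 new (none)
  "AGACA" → prefix "AG" already present; 3 new (A, C, A)
  "ACTGTTGGG" → prefix "A" already present; 8 new (C, T, G, T, T, G, G, G)
  "CGCGACTAGC" → 10 new (C, G, C, G, A, C, T, A, G, C)
  "AAGA" → prefix "AAG" already present; 1 new (A)
  "AAGTCGACG" → prefix "AAGTC" already present; 4 new (G, A, C, G)
  "AAGTAAG" → prefix "AAGT" already present; 3 new (A, A, G)
  "ACG" → prefix "AC" already present; 1 new (G)
  "TG" → 2 new (T, G)
  "AACGC" → prefix "AAC" already present; 2 new (G, C)
  "AAGATAG" → prefix "AAGA" already present; 3 new (T, A, G)
Total nodes = 3 + 7 + 10 + 0 + 3 + 8 + 10 + 1 + 4 + 3 + 1 + 2 + 2 + 3 = 57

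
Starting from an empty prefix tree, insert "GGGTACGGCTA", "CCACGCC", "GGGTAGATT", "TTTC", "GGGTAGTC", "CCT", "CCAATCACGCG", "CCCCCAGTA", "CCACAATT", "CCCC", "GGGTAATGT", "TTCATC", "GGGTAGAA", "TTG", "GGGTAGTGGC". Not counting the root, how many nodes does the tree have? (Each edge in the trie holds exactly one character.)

Count nodes per top-level branch (shared prefixes stored once):
  'C'-branch (CCAATCACGCG, CCACAATT, CCACGCC, CCCC, CCCCCAGTA, CCT): 27 nodes
  'G'-branch (GGGTAATGT, GGGTACGGCTA, GGGTAGAA, GGGTAGATT, GGGTAGTC, GGGTAGTGGC): 25 nodes
  'T'-branch (TTCATC, TTG, TTTC): 9 nodes
Sum: 61

61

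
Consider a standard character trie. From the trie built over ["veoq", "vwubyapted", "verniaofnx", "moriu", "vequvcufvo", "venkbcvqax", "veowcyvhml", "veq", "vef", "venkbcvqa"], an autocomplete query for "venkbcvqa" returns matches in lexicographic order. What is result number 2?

venkbcvqax

Words with prefix "venkbcvqa", in lexicographic order: "venkbcvqa", "venkbcvqax"
The 2nd is venkbcvqax.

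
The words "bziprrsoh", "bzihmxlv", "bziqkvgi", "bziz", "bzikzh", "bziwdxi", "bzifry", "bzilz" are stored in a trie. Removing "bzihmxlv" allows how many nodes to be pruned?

After clearing the end-marker at "bzihmxlv", prune upward until reaching a node still needed by another word.
The suffix "hmxlv" (5 nodes) is used only by "bzihmxlv"; the node for "bzi" still has the child "p", so pruning stops there.
Nodes removed: 5

5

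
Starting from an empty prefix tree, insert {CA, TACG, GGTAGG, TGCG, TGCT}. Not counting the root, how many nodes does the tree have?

16

Trie structure (* marks end of a word):
(root)
├─ C
│  └─ A *
├─ G
│  └─ G
│     └─ T
│        └─ A
│           └─ G
│              └─ G *
└─ T
   ├─ A
   │  └─ C
   │     └─ G *
   └─ G
      └─ C
         ├─ G *
         └─ T *
Counting every labelled node above: 16.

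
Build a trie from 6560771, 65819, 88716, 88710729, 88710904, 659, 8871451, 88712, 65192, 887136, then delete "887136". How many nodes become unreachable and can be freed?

Walk "887136" from the leaf back toward the root, removing each node that no remaining word uses.
The suffix "36" (2 nodes) is used only by "887136"; the node for "8871" still has the child "6", so pruning stops there.
Nodes removed: 2

2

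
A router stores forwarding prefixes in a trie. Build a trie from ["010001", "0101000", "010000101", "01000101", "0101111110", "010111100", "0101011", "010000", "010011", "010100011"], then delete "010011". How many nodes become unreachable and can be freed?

A node on "010011"'s path can go only if nothing else ends at it or branches off below it.
The suffix "11" (2 nodes) is used only by "010011"; the node for "0100" still has the child "0", so pruning stops there.
Nodes removed: 2

2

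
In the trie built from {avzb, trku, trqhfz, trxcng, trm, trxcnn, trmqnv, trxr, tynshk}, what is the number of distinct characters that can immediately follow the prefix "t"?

Walk "t" from the root, arriving at one node.
Characters that immediately follow "t" among the stored strings: {r, y}.
That node has 2 child edges.

2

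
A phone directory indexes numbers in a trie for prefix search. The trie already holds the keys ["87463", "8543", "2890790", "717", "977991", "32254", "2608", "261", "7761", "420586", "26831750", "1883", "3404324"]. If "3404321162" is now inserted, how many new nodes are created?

4

Walking "3404321162" from the root, the first 6 characters ("340432") follow existing edges; "1" is the first miss.
New nodes needed: |"3404321162"| − 6 = 10 − 6 = 4.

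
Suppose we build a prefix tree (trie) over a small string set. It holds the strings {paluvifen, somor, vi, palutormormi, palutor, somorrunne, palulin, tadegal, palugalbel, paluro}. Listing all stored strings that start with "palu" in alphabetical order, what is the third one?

paluro

DFS of the "palu" subtree visits, in order: "palugalbel", "palulin", "paluro", "palutor", "palutormormi", "paluvifen"
The 3rd is paluro.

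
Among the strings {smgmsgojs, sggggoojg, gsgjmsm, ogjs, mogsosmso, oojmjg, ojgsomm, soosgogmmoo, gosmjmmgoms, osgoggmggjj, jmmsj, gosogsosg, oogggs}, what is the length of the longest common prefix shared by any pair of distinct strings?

The deepest shared node is where two words last agree before diverging.
"gosmjmmgoms" and "gosogsosg" agree on "gos" (3 characters) before diverging; nothing deeper is shared.
Longest shared-prefix length: 3

3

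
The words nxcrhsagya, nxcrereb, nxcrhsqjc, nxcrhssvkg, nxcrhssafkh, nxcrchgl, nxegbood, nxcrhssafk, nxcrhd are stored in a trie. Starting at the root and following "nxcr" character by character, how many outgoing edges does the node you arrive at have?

3

The children of the "nxcr" node are the distinct next characters among strings starting with "nxcr".
Distinct next characters after "nxcr": c, e, h.
That node has 3 child edges.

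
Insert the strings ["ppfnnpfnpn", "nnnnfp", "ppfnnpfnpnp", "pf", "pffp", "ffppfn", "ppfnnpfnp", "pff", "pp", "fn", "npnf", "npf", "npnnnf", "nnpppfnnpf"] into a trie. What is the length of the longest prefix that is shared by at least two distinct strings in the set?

The deepest shared node is where two words last agree before diverging.
e.g. "ppfnnpfnpn" and "ppfnnpfnpnp" share the prefix "ppfnnpfnpn" of length 10; no pair shares a longer one.
Longest shared-prefix length: 10

10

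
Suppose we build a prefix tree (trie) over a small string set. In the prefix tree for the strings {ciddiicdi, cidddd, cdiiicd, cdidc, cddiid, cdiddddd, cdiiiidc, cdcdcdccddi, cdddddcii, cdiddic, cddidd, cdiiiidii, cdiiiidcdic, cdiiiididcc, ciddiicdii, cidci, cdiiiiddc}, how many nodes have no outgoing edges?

Leaves are exactly the stored words that no other stored word extends.
Those words: "cdcdcdccddi", "cdddddcii", "cddidd", "cddiid", "cdidc", "cdiddddd", "cdiddic", "cdiiicd", "cdiiiidcdic", "cdiiiiddc", "cdiiiididcc", "cdiiiidii", "cidci", "cidddd", "ciddiicdii"
Leaf count: 15

15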